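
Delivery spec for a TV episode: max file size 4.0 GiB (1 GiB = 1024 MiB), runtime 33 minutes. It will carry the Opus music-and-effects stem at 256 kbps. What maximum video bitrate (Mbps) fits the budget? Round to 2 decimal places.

17.10 Mbps

Budget: 4.0 GiB = 34359.7 Mb.
33 min = 1980 s
Total bitrate budget: 34359.7 Mb / 1980 s = 17.353 Mbps.
Audio: 256 kbps = 0.256 Mbps.
Video: 17.353 − 0.256 = 17.097 Mbps.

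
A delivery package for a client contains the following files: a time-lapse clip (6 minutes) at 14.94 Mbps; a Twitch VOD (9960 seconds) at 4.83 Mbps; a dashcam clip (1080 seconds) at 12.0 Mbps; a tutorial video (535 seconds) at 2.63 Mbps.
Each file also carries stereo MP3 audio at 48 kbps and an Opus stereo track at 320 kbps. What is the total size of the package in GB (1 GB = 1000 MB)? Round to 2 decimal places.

Audio total: 48 + 320 = 368 kbps = 0.368 Mbps.
time-lapse clip: 15.308 Mbps × 360 s = 5510.9 Mb
Twitch VOD: 5.198 Mbps × 9960 s = 51772.1 Mb
dashcam clip: 12.368 Mbps × 1080 s = 13357.4 Mb
tutorial video: 2.998 Mbps × 535 s = 1603.9 Mb
Total: 72244.3 Mb = 9030.5 MB.
= 9.031 GB.

9.03 GB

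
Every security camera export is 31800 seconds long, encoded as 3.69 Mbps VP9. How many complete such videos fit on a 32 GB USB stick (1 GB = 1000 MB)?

2

Per item: 3.690 Mbps × 31800 s = 117,342 Mb = 14,668 MB.
Capacity: 32 GB = 256,000 Mb; 2.18 items → 2 complete.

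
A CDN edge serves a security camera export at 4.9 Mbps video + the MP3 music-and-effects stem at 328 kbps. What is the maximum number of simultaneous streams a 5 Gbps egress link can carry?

Audio: 328 kbps = 0.328 Mbps.
Per-viewer media rate: 5.228 Mbps.
5 Gbps = 5,000 Mbps; 5,000 / 5.228 = 956.39 → 956 viewers.

956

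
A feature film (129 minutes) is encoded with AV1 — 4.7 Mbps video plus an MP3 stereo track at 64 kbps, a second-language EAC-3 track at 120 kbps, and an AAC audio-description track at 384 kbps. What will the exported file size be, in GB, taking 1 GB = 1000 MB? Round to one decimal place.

129 min = 7740 s
Audio total: 64 + 120 + 384 = 568 kbps = 0.568 Mbps.
Total bitrate: 4.7 + 0.568 = 5.268 Mbps.
Stream data: 5.268 Mbps × 7740 s = 40774.3 Mb.
40,774 Mb ÷ 8 = 5,097 MB → 5.097 GB.

5.1 GB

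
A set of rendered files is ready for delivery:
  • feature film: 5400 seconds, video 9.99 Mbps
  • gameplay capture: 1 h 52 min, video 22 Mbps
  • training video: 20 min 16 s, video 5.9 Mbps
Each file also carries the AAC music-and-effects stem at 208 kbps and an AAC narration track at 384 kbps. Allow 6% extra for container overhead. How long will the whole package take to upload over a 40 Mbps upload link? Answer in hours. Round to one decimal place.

Audio total: 208 + 384 = 592 kbps = 0.592 Mbps.
feature film: 10.582 Mbps × 5400 s × 1.06 = 60571.4 Mb
gameplay capture: 22.592 Mbps × 6720 s × 1.06 = 160927.3 Mb
training video: 6.492 Mbps × 1216 s × 1.06 = 8367.9 Mb
Total: 229866.6 Mb = 28733.3 MB.
At 40 Mbps: 229866.6 / 40 = 5747 s ≈ 1.6 hours.

1.6 hours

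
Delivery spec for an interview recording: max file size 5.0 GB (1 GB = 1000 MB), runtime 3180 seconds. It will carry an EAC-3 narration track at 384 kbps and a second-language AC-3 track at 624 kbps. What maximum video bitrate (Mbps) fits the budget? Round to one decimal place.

Budget: 5.0 GB = 40000.0 Mb.
Total bitrate budget: 40000.0 Mb / 3180 s = 12.579 Mbps.
Audio total: 384 + 624 = 1008 kbps = 1.008 Mbps.
Video: 12.579 − 1.008 = 11.571 Mbps.

11.6 Mbps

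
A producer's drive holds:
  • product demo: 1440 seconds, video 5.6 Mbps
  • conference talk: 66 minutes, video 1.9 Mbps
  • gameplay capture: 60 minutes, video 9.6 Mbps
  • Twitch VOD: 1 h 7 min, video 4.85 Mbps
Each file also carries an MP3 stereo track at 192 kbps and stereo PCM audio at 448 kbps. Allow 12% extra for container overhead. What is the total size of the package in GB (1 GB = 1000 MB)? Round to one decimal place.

Audio total: 192 + 448 = 640 kbps = 0.640 Mbps.
product demo: 6.240 Mbps × 1440 s × 1.12 = 10063.9 Mb
conference talk: 2.540 Mbps × 3960 s × 1.12 = 11265.4 Mb
gameplay capture: 10.240 Mbps × 3600 s × 1.12 = 41287.7 Mb
Twitch VOD: 5.490 Mbps × 4020 s × 1.12 = 24718.2 Mb
Total: 87335.1 Mb = 10916.9 MB.
= 10.92 GB.

10.9 GB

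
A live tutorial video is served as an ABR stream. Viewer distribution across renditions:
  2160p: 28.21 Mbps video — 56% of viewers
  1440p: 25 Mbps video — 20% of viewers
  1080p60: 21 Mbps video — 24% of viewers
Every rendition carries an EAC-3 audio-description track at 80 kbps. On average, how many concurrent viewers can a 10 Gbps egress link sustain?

385

Audio: 80 kbps = 0.080 Mbps.
Average per-viewer bitrate: 0.56×28.290 + 0.20×25.080 + 0.24×21.080 = 25.918 Mbps.
10 Gbps = 10,000 Mbps; 10,000 / 25.918 = 385.84 → 385.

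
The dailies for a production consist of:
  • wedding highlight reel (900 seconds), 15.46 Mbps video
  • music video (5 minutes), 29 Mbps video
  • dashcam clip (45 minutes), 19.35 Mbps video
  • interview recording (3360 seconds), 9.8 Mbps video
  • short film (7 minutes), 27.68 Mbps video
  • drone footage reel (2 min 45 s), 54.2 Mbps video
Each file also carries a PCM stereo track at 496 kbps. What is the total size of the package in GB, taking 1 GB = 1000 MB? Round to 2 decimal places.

16.53 GB

Audio: 496 kbps = 0.496 Mbps.
wedding highlight reel: 15.956 Mbps × 900 s = 14360.4 Mb
music video: 29.496 Mbps × 300 s = 8848.8 Mb
dashcam clip: 19.846 Mbps × 2700 s = 53584.2 Mb
interview recording: 10.296 Mbps × 3360 s = 34594.6 Mb
short film: 28.176 Mbps × 420 s = 11833.9 Mb
drone footage reel: 54.696 Mbps × 165 s = 9024.8 Mb
Total: 132246.7 Mb = 16530.8 MB.
= 16.53 GB.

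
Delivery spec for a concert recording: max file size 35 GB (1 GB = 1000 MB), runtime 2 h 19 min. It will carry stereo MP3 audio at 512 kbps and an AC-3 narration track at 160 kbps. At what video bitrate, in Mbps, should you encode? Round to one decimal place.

Budget: 35 GB = 280000.0 Mb.
2 h 19 min = 139 min = 8340 s
Total bitrate budget: 280000.0 Mb / 8340 s = 33.573 Mbps.
Audio total: 512 + 160 = 672 kbps = 0.672 Mbps.
Video: 33.573 − 0.672 = 32.901 Mbps.

32.9 Mbps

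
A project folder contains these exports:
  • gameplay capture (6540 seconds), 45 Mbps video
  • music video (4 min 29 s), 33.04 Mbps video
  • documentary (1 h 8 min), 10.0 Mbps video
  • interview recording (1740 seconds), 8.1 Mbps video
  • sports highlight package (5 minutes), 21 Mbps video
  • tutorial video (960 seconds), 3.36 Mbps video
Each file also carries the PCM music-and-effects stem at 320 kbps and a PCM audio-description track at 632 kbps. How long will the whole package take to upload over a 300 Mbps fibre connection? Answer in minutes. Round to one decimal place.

Audio total: 320 + 632 = 952 kbps = 0.952 Mbps.
gameplay capture: 45.952 Mbps × 6540 s = 300526.1 Mb
music video: 33.992 Mbps × 269 s = 9143.8 Mb
documentary: 10.952 Mbps × 4080 s = 44684.2 Mb
interview recording: 9.052 Mbps × 1740 s = 15750.5 Mb
sports highlight package: 21.952 Mbps × 300 s = 6585.6 Mb
tutorial video: 4.312 Mbps × 960 s = 4139.5 Mb
Total: 380829.7 Mb = 47603.7 MB.
At 300 Mbps: 380829.7 / 300 = 1269 s ≈ 21.2 minutes.

21.2 minutes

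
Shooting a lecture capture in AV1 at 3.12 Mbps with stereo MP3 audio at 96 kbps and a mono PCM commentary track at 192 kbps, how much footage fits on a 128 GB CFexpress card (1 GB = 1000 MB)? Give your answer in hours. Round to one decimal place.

Audio total: 96 + 192 = 288 kbps = 0.288 Mbps.
Total bitrate: 3.12 + 0.288 = 3.408 Mbps.
Capacity: 128 GB = 1,024,000 Mb.
Recording time: 1,024,000 / 3.408 = 300,469 s ≈ 83.5 hours.

83.5 hours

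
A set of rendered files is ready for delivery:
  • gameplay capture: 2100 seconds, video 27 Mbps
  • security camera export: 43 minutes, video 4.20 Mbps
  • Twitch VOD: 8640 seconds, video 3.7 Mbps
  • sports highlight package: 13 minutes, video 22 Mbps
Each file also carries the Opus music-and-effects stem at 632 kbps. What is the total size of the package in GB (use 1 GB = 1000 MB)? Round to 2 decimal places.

15.70 GB

Audio: 632 kbps = 0.632 Mbps.
gameplay capture: 27.632 Mbps × 2100 s = 58027.2 Mb
security camera export: 4.832 Mbps × 2580 s = 12466.6 Mb
Twitch VOD: 4.332 Mbps × 8640 s = 37428.5 Mb
sports highlight package: 22.632 Mbps × 780 s = 17653.0 Mb
Total: 125575.2 Mb = 15696.9 MB.
= 15.70 GB.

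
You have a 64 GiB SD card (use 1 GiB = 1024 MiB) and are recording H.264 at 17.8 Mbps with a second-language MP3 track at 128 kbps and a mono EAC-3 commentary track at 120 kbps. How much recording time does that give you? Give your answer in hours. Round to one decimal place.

8.5 hours

Audio total: 128 + 120 = 248 kbps = 0.248 Mbps.
Total bitrate: 17.8 + 0.248 = 18.048 Mbps.
Capacity: 64 GiB = 549,756 Mb.
Recording time: 549,756 / 18.048 = 30,461 s ≈ 8.46 hours.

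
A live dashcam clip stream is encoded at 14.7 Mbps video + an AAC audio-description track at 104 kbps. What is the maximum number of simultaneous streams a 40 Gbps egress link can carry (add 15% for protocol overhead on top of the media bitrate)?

Audio: 104 kbps = 0.104 Mbps.
Per-viewer media rate: 14.804 Mbps.
On the wire with 15% overhead: 17.025 Mbps.
40 Gbps = 40,000 Mbps; 40,000 / 17.025 = 2349.54 → 2349 viewers.

2349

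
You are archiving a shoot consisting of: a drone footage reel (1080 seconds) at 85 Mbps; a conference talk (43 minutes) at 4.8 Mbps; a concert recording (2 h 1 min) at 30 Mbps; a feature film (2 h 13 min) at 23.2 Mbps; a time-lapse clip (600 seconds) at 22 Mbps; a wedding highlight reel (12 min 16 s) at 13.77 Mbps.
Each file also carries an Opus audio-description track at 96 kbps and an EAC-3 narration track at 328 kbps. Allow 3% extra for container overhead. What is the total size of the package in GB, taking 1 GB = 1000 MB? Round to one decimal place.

Audio total: 96 + 328 = 424 kbps = 0.424 Mbps.
drone footage reel: 85.424 Mbps × 1080 s × 1.03 = 95025.7 Mb
conference talk: 5.224 Mbps × 2580 s × 1.03 = 13882.3 Mb
concert recording: 30.424 Mbps × 7260 s × 1.03 = 227504.6 Mb
feature film: 23.624 Mbps × 7980 s × 1.03 = 194175.1 Mb
time-lapse clip: 22.424 Mbps × 600 s × 1.03 = 13858.0 Mb
wedding highlight reel: 14.194 Mbps × 736 s × 1.03 = 10760.2 Mb
Total: 555205.8 Mb = 69400.7 MB.
= 69.40 GB.

69.4 GB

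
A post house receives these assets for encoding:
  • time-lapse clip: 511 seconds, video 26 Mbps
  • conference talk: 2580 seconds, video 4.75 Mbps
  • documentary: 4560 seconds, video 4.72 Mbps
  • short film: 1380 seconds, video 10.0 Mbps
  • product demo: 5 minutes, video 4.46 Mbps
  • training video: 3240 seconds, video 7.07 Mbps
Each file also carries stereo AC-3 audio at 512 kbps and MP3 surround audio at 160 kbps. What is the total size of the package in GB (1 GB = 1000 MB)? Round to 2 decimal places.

Audio total: 512 + 160 = 672 kbps = 0.672 Mbps.
time-lapse clip: 26.672 Mbps × 511 s = 13629.4 Mb
conference talk: 5.422 Mbps × 2580 s = 13988.8 Mb
documentary: 5.392 Mbps × 4560 s = 24587.5 Mb
short film: 10.672 Mbps × 1380 s = 14727.4 Mb
product demo: 5.132 Mbps × 300 s = 1539.6 Mb
training video: 7.742 Mbps × 3240 s = 25084.1 Mb
Total: 93556.7 Mb = 11694.6 MB.
= 11.69 GB.

11.69 GB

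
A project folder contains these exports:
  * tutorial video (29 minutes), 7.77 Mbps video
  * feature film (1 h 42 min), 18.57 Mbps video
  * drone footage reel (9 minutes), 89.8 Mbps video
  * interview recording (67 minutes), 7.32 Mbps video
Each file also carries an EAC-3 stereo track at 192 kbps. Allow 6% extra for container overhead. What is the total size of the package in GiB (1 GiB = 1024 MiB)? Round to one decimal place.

Audio: 192 kbps = 0.192 Mbps.
tutorial video: 7.962 Mbps × 1740 s × 1.06 = 14685.1 Mb
feature film: 18.762 Mbps × 6120 s × 1.06 = 121712.8 Mb
drone footage reel: 89.992 Mbps × 540 s × 1.06 = 51511.4 Mb
interview recording: 7.512 Mbps × 4020 s × 1.06 = 32010.1 Mb
Total: 219919.5 Mb = 27489.9 MB.
= 25.60 GiB.

25.6 GiB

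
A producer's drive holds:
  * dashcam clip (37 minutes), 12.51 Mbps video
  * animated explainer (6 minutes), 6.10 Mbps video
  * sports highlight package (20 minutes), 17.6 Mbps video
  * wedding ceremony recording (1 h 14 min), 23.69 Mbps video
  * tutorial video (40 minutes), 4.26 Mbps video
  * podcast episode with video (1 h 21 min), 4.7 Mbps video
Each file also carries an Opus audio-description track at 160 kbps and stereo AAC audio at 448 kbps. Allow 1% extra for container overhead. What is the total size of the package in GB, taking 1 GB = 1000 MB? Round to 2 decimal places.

Audio total: 160 + 448 = 608 kbps = 0.608 Mbps.
dashcam clip: 13.118 Mbps × 2220 s × 1.01 = 29413.2 Mb
animated explainer: 6.708 Mbps × 360 s × 1.01 = 2439.0 Mb
sports highlight package: 18.208 Mbps × 1200 s × 1.01 = 22068.1 Mb
wedding ceremony recording: 24.298 Mbps × 4440 s × 1.01 = 108962.0 Mb
tutorial video: 4.868 Mbps × 2400 s × 1.01 = 11800.0 Mb
podcast episode with video: 5.308 Mbps × 4860 s × 1.01 = 26054.8 Mb
Total: 200737.1 Mb = 25092.1 MB.
= 25.09 GB.

25.09 GB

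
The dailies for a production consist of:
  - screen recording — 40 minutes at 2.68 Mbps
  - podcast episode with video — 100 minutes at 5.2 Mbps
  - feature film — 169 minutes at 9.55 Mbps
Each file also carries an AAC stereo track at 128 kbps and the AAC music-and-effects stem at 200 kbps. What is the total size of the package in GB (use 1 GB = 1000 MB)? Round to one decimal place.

Audio total: 128 + 200 = 328 kbps = 0.328 Mbps.
screen recording: 3.008 Mbps × 2400 s = 7219.2 Mb
podcast episode with video: 5.528 Mbps × 6000 s = 33168.0 Mb
feature film: 9.878 Mbps × 10140 s = 100162.9 Mb
Total: 140550.1 Mb = 17568.8 MB.
= 17.57 GB.

17.6 GB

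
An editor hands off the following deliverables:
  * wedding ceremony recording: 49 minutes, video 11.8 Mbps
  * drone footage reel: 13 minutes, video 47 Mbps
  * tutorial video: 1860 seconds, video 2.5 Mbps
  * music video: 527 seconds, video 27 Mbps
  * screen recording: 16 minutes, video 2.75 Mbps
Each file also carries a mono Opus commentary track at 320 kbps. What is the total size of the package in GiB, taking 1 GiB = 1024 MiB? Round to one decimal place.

11.1 GiB

Audio: 320 kbps = 0.320 Mbps.
wedding ceremony recording: 12.120 Mbps × 2940 s = 35632.8 Mb
drone footage reel: 47.320 Mbps × 780 s = 36909.6 Mb
tutorial video: 2.820 Mbps × 1860 s = 5245.2 Mb
music video: 27.320 Mbps × 527 s = 14397.6 Mb
screen recording: 3.070 Mbps × 960 s = 2947.2 Mb
Total: 95132.4 Mb = 11891.6 MB.
= 11.07 GiB.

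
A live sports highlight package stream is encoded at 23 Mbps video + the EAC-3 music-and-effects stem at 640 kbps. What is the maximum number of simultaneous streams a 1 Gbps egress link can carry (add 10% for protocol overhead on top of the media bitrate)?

38

Audio: 640 kbps = 0.640 Mbps.
Per-viewer media rate: 23.640 Mbps.
On the wire with 10% overhead: 26.004 Mbps.
1 Gbps = 1,000 Mbps; 1,000 / 26.004 = 38.46 → 38 viewers.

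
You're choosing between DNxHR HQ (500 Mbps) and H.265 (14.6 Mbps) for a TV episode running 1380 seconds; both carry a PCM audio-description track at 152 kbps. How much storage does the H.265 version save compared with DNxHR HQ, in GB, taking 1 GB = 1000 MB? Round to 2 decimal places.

Audio: 152 kbps = 0.152 Mbps.
DNxHR HQ: 500.152 Mbps × 1380 s = 690209.8 Mb = 86.276 GB.
H.265: 14.752 Mbps × 1380 s = 20357.8 Mb = 2.545 GB.
Saving: 86.276 − 2.545 = 83.731 GB.

83.73 GB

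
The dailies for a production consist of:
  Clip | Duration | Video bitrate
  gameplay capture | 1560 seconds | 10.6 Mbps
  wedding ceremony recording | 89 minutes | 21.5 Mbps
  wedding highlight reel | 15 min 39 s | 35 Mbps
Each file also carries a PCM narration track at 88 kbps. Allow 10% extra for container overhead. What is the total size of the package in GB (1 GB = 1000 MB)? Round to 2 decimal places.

22.67 GB

Audio: 88 kbps = 0.088 Mbps.
gameplay capture: 10.688 Mbps × 1560 s × 1.10 = 18340.6 Mb
wedding ceremony recording: 21.588 Mbps × 5340 s × 1.10 = 126807.9 Mb
wedding highlight reel: 35.088 Mbps × 939 s × 1.10 = 36242.4 Mb
Total: 181390.9 Mb = 22673.9 MB.
= 22.67 GB.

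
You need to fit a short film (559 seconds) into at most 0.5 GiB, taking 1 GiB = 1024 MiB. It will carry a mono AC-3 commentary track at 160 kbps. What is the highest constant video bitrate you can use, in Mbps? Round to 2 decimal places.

Budget: 0.5 GiB = 4295.0 Mb.
Total bitrate budget: 4295.0 Mb / 559 s = 7.683 Mbps.
Audio: 160 kbps = 0.160 Mbps.
Video: 7.683 − 0.160 = 7.523 Mbps.

7.52 Mbps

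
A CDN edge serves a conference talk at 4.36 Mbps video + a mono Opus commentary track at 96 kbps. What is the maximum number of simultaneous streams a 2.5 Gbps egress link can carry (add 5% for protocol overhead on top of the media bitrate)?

534

Audio: 96 kbps = 0.096 Mbps.
Per-viewer media rate: 4.456 Mbps.
On the wire with 5% overhead: 4.679 Mbps.
2.5 Gbps = 2,500 Mbps; 2,500 / 4.679 = 534.33 → 534 viewers.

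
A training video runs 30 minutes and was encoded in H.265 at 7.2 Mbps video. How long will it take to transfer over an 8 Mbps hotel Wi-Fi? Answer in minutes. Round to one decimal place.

27.0 minutes

30 min = 1800 s
File: 7.200 Mbps × 1800 s = 12960.0 Mb.
At 8 Mbps: 12960.0 / 8 = 1620.0 s ≈ 27 minutes.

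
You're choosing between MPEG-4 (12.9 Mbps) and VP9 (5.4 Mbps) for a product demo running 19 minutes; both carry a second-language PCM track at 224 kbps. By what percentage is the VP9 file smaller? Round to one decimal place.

57.1%

19 min = 1140 s
Audio: 224 kbps = 0.224 Mbps.
MPEG-4: 13.124 Mbps × 1140 s = 14961.4 Mb = 1.870 GB.
VP9: 5.624 Mbps × 1140 s = 6411.4 Mb = 0.801 GB.
Reduction: (1 − 0.801/1.870) × 100 = 57.15%.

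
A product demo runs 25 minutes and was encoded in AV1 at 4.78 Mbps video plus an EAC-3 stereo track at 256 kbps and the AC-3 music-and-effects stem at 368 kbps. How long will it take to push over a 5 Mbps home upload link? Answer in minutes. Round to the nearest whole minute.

25 min = 1500 s
Audio total: 256 + 368 = 624 kbps = 0.624 Mbps.
Total bitrate: 5.404 Mbps.
File: 5.404 Mbps × 1500 s = 8106.0 Mb.
At 5 Mbps: 8106.0 / 5 = 1621.2 s ≈ 27 minutes.

27 minutes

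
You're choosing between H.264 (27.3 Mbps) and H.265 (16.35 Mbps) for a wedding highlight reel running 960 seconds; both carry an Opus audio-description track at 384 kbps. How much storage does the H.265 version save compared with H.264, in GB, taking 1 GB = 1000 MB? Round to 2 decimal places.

Audio: 384 kbps = 0.384 Mbps.
H.264: 27.684 Mbps × 960 s = 26576.6 Mb = 3.322 GB.
H.265: 16.734 Mbps × 960 s = 16064.6 Mb = 2.008 GB.
Saving: 3.322 − 2.008 = 1.314 GB.

1.31 GB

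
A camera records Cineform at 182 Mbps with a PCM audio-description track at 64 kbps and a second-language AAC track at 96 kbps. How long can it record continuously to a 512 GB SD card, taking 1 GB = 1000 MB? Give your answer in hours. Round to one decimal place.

Audio total: 64 + 96 = 160 kbps = 0.160 Mbps.
Total bitrate: 182 + 0.160 = 182.160 Mbps.
Capacity: 512 GB = 4,096,000 Mb.
Recording time: 4,096,000 / 182.160 = 22,486 s ≈ 6.25 hours.

6.2 hours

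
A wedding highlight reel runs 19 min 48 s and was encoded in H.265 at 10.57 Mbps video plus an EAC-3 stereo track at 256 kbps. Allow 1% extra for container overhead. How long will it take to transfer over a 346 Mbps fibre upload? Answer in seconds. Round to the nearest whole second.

38 seconds

19 min 48 s = 1188 s
Audio: 256 kbps = 0.256 Mbps.
Total bitrate: 10.826 Mbps.
File: 10.826 Mbps × 1188 s = 12861.3 Mb.
With 1% container overhead: ×1.01. → 12989.9 Mb.
At 346 Mbps: 12989.9 / 346 = 37.5 s ≈ 37.5 seconds.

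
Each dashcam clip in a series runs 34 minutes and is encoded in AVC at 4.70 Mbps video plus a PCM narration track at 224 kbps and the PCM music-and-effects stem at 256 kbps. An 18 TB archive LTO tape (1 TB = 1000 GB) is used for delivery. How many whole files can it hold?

13627

34 min = 2040 s
Audio total: 224 + 256 = 480 kbps = 0.480 Mbps.
Total bitrate: 5.180 Mbps.
Per item: 5.180 Mbps × 2040 s = 10,567 Mb = 1,321 MB.
Capacity: 18 TB = 144,000,000 Mb; 13627.07 items → 13627 complete.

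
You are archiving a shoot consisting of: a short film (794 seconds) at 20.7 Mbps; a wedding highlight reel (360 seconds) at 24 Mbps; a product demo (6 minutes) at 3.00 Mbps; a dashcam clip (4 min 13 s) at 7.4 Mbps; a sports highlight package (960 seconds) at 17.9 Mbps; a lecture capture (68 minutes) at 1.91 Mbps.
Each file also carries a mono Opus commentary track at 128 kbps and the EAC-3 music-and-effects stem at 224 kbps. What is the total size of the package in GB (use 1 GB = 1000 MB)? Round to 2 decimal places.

Audio total: 128 + 224 = 352 kbps = 0.352 Mbps.
short film: 21.052 Mbps × 794 s = 16715.3 Mb
wedding highlight reel: 24.352 Mbps × 360 s = 8766.7 Mb
product demo: 3.352 Mbps × 360 s = 1206.7 Mb
dashcam clip: 7.752 Mbps × 253 s = 1961.3 Mb
sports highlight package: 18.252 Mbps × 960 s = 17521.9 Mb
lecture capture: 2.262 Mbps × 4080 s = 9229.0 Mb
Total: 55400.9 Mb = 6925.1 MB.
= 6.925 GB.

6.93 GB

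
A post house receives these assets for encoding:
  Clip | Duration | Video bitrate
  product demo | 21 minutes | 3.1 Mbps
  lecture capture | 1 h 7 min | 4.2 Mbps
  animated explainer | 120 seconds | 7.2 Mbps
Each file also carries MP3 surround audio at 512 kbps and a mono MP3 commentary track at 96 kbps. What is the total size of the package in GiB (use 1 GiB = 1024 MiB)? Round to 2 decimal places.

Audio total: 512 + 96 = 608 kbps = 0.608 Mbps.
product demo: 3.708 Mbps × 1260 s = 4672.1 Mb
lecture capture: 4.808 Mbps × 4020 s = 19328.2 Mb
animated explainer: 7.808 Mbps × 120 s = 937.0 Mb
Total: 24937.2 Mb = 3117.2 MB.
= 2.903 GiB.

2.90 GiB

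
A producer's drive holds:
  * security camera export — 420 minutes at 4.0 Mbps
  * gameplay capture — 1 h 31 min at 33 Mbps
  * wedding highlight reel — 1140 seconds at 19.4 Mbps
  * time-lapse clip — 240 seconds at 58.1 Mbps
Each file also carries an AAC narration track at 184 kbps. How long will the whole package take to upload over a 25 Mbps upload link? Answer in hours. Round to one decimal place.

3.6 hours

Audio: 184 kbps = 0.184 Mbps.
security camera export: 4.184 Mbps × 25200 s = 105436.8 Mb
gameplay capture: 33.184 Mbps × 5460 s = 181184.6 Mb
wedding highlight reel: 19.584 Mbps × 1140 s = 22325.8 Mb
time-lapse clip: 58.284 Mbps × 240 s = 13988.2 Mb
Total: 322935.4 Mb = 40366.9 MB.
At 25 Mbps: 322935.4 / 25 = 12917 s ≈ 3.59 hours.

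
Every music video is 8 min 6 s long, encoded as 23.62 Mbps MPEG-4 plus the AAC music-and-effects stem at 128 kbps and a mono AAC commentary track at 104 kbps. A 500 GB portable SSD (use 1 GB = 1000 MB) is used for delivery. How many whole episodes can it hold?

345

8 min 6 s = 486 s
Audio total: 128 + 104 = 232 kbps = 0.232 Mbps.
Total bitrate: 23.852 Mbps.
Per item: 23.852 Mbps × 486 s = 11,592 Mb = 1,449 MB.
Capacity: 500 GB = 4,000,000 Mb; 345.06 items → 345 complete.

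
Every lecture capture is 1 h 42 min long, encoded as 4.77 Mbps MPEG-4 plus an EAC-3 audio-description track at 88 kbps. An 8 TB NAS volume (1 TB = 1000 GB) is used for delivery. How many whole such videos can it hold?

2152

1 h 42 min = 102 min = 6120 s
Audio: 88 kbps = 0.088 Mbps.
Total bitrate: 4.858 Mbps.
Per item: 4.858 Mbps × 6120 s = 29,731 Mb = 3,716 MB.
Capacity: 8 TB = 64,000,000 Mb; 2152.64 items → 2152 complete.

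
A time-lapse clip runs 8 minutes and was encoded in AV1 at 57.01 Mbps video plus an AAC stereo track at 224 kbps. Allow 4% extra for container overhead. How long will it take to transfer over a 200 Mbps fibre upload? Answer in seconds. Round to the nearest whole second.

143 seconds

8 min = 480 s
Audio: 224 kbps = 0.224 Mbps.
Total bitrate: 57.234 Mbps.
File: 57.234 Mbps × 480 s = 27472.3 Mb.
With 4% container overhead: ×1.04. → 28571.2 Mb.
At 200 Mbps: 28571.2 / 200 = 142.9 s ≈ 143 seconds.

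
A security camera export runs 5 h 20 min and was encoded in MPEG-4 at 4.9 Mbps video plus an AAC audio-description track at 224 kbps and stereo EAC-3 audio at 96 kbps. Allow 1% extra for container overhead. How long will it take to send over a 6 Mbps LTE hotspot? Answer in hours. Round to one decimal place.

4.7 hours

5 h 20 min = 320 min = 19200 s
Audio total: 224 + 96 = 320 kbps = 0.320 Mbps.
Total bitrate: 5.220 Mbps.
File: 5.220 Mbps × 19200 s = 100224.0 Mb.
With 1% container overhead: ×1.01. → 101226.2 Mb.
At 6 Mbps: 101226.2 / 6 = 16871.0 s ≈ 4.69 hours.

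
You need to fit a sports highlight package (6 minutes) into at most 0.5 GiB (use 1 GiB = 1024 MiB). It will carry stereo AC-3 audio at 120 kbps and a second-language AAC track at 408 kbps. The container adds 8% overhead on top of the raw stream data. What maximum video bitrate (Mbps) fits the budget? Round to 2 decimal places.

Budget: 0.5 GiB = 4295.0 Mb.
Stream payload after overhead: 4295.0 / 1.08 = 3976.8 Mb.
6 min = 360 s
Total bitrate budget: 3976.8 Mb / 360 s = 11.047 Mbps.
Audio total: 120 + 408 = 528 kbps = 0.528 Mbps.
Video: 11.047 − 0.528 = 10.519 Mbps.

10.52 Mbps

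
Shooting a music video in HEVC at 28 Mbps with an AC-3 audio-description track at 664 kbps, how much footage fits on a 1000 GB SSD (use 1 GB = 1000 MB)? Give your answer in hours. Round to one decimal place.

77.5 hours

Audio: 664 kbps = 0.664 Mbps.
Total bitrate: 28 + 0.664 = 28.664 Mbps.
Capacity: 1000 GB = 8,000,000 Mb.
Recording time: 8,000,000 / 28.664 = 279,096 s ≈ 77.5 hours.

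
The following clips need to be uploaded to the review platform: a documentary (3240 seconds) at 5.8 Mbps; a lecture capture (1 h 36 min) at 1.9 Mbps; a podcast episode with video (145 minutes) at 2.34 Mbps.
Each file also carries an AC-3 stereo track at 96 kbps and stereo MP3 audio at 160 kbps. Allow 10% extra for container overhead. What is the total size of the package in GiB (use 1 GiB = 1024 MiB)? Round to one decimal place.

7.0 GiB

Audio total: 96 + 160 = 256 kbps = 0.256 Mbps.
documentary: 6.056 Mbps × 3240 s × 1.10 = 21583.6 Mb
lecture capture: 2.156 Mbps × 5760 s × 1.10 = 13660.4 Mb
podcast episode with video: 2.596 Mbps × 8700 s × 1.10 = 24843.7 Mb
Total: 60087.7 Mb = 7511.0 MB.
= 6.995 GiB.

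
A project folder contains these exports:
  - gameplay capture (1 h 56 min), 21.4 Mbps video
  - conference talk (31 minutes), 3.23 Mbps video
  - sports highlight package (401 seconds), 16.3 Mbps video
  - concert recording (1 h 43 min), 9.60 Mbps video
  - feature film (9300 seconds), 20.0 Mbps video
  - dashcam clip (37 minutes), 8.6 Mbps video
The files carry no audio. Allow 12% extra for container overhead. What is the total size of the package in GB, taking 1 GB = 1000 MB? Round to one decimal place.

59.6 GB

gameplay capture: 21.400 Mbps × 6960 s × 1.12 = 166817.3 Mb
conference talk: 3.230 Mbps × 1860 s × 1.12 = 6728.7 Mb
sports highlight package: 16.300 Mbps × 401 s × 1.12 = 7320.7 Mb
concert recording: 9.600 Mbps × 6180 s × 1.12 = 66447.4 Mb
feature film: 20.000 Mbps × 9300 s × 1.12 = 208320.0 Mb
dashcam clip: 8.600 Mbps × 2220 s × 1.12 = 21383.0 Mb
Total: 477017.1 Mb = 59627.1 MB.
= 59.63 GB.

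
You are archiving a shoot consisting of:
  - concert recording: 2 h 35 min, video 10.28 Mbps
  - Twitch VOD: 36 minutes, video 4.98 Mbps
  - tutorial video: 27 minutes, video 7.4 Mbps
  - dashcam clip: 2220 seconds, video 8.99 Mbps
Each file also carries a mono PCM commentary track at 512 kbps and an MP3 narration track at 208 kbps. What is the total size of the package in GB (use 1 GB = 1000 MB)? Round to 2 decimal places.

Audio total: 512 + 208 = 720 kbps = 0.720 Mbps.
concert recording: 11.000 Mbps × 9300 s = 102300.0 Mb
Twitch VOD: 5.700 Mbps × 2160 s = 12312.0 Mb
tutorial video: 8.120 Mbps × 1620 s = 13154.4 Mb
dashcam clip: 9.710 Mbps × 2220 s = 21556.2 Mb
Total: 149322.6 Mb = 18665.3 MB.
= 18.67 GB.

18.67 GB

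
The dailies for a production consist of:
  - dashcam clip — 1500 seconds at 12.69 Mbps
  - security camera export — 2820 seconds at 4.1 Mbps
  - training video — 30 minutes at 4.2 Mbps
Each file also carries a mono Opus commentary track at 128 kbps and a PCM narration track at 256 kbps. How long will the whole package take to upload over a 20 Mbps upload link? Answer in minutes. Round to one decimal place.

Audio total: 128 + 256 = 384 kbps = 0.384 Mbps.
dashcam clip: 13.074 Mbps × 1500 s = 19611.0 Mb
security camera export: 4.484 Mbps × 2820 s = 12644.9 Mb
training video: 4.584 Mbps × 1800 s = 8251.2 Mb
Total: 40507.1 Mb = 5063.4 MB.
At 20 Mbps: 40507.1 / 20 = 2025 s ≈ 33.8 minutes.

33.8 minutes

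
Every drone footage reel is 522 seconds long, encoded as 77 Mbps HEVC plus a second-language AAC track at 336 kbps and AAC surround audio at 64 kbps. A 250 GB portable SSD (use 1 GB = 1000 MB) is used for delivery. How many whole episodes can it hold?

49

Audio total: 336 + 64 = 400 kbps = 0.400 Mbps.
Total bitrate: 77.400 Mbps.
Per item: 77.400 Mbps × 522 s = 40,403 Mb = 5,050 MB.
Capacity: 250 GB = 2,000,000 Mb; 49.50 items → 49 complete.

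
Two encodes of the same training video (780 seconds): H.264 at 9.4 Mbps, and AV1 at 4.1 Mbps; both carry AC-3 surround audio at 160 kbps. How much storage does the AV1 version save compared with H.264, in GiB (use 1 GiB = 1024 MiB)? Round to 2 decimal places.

Audio: 160 kbps = 0.160 Mbps.
H.264: 9.560 Mbps × 780 s = 7456.8 Mb = 0.868 GiB.
AV1: 4.260 Mbps × 780 s = 3322.8 Mb = 0.387 GiB.
Saving: 0.868 − 0.387 = 0.481 GiB.

0.48 GiB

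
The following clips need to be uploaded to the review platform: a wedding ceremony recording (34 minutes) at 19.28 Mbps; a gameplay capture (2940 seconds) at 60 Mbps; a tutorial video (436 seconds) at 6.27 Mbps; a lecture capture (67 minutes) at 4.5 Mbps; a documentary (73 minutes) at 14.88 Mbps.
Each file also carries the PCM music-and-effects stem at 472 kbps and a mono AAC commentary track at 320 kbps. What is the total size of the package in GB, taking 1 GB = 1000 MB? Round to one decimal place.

39.1 GB

Audio total: 472 + 320 = 792 kbps = 0.792 Mbps.
wedding ceremony recording: 20.072 Mbps × 2040 s = 40946.9 Mb
gameplay capture: 60.792 Mbps × 2940 s = 178728.5 Mb
tutorial video: 7.062 Mbps × 436 s = 3079.0 Mb
lecture capture: 5.292 Mbps × 4020 s = 21273.8 Mb
documentary: 15.672 Mbps × 4380 s = 68643.4 Mb
Total: 312671.6 Mb = 39083.9 MB.
= 39.08 GB.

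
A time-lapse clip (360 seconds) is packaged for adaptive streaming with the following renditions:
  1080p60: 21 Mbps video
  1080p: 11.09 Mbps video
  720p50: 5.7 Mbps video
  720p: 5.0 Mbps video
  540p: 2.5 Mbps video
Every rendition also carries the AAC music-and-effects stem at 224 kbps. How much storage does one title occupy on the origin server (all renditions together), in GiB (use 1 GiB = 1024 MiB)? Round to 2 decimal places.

Audio: 224 kbps = 0.224 Mbps.
Sum of rendition bitrates: (21+0.224) + (11.09+0.224) + (5.7+0.224) + (5.0+0.224) + (2.5+0.224) = 46.410 Mbps.
× 360 s = 16,708 Mb = 2,088 MB = 1.945 GiB.

1.95 GiB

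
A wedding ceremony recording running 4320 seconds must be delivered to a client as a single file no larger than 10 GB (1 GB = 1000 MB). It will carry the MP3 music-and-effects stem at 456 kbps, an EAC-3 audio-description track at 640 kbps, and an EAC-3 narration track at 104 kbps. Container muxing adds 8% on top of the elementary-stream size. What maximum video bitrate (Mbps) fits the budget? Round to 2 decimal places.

15.95 Mbps

Budget: 10 GB = 80000.0 Mb.
Stream payload after overhead: 80000.0 / 1.08 = 74074.1 Mb.
Total bitrate budget: 74074.1 Mb / 4320 s = 17.147 Mbps.
Audio total: 456 + 640 + 104 = 1200 kbps = 1.200 Mbps.
Video: 17.147 − 1.200 = 15.947 Mbps.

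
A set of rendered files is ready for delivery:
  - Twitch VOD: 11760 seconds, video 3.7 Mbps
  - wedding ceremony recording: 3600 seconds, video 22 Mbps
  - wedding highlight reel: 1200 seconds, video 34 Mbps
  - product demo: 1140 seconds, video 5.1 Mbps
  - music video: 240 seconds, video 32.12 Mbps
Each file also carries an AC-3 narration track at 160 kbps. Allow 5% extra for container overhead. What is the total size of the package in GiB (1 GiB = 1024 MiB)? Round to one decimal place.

Audio: 160 kbps = 0.160 Mbps.
Twitch VOD: 3.860 Mbps × 11760 s × 1.05 = 47663.3 Mb
wedding ceremony recording: 22.160 Mbps × 3600 s × 1.05 = 83764.8 Mb
wedding highlight reel: 34.160 Mbps × 1200 s × 1.05 = 43041.6 Mb
product demo: 5.260 Mbps × 1140 s × 1.05 = 6296.2 Mb
music video: 32.280 Mbps × 240 s × 1.05 = 8134.6 Mb
Total: 188900.5 Mb = 23612.6 MB.
= 21.99 GiB.

22.0 GiB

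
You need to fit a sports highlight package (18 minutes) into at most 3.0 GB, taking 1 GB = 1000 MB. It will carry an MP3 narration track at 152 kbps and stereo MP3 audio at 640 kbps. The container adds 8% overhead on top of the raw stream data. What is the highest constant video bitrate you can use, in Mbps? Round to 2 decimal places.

19.78 Mbps

Budget: 3.0 GB = 24000.0 Mb.
Stream payload after overhead: 24000.0 / 1.08 = 22222.2 Mb.
18 min = 1080 s
Total bitrate budget: 22222.2 Mb / 1080 s = 20.576 Mbps.
Audio total: 152 + 640 = 792 kbps = 0.792 Mbps.
Video: 20.576 − 0.792 = 19.784 Mbps.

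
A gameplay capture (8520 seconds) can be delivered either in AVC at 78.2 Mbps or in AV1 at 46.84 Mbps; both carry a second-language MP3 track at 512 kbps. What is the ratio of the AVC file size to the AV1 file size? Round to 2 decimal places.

Audio: 512 kbps = 0.512 Mbps.
AVC: 78.712 Mbps × 8520 s = 670626.2 Mb = 83.828 GB.
AV1: 47.352 Mbps × 8520 s = 403439.0 Mb = 50.430 GB.
Ratio: 83.828 / 50.430 = 1.662.

1.66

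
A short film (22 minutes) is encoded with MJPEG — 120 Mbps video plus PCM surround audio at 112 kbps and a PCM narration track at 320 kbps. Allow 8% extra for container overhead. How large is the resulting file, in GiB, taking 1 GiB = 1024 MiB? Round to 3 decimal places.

19.987 GiB

22 min = 1320 s
Audio total: 112 + 320 = 432 kbps = 0.432 Mbps.
Total bitrate: 120 + 0.432 = 120.432 Mbps.
Stream data: 120.432 Mbps × 1320 s = 158970.2 Mb.
With 8% container overhead: ×1.08.
171,688 Mb = 21,460,982,400 bytes ÷ 1,073,741,824 = 19.99 GiB.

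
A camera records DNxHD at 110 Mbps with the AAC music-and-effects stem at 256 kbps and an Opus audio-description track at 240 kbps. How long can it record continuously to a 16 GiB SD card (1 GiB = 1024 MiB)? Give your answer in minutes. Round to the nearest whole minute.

Audio total: 256 + 240 = 496 kbps = 0.496 Mbps.
Total bitrate: 110 + 0.496 = 110.496 Mbps.
Capacity: 16 GiB = 137,439 Mb.
Recording time: 137,439 / 110.496 = 1,244 s ≈ 20.7 minutes.

21 minutes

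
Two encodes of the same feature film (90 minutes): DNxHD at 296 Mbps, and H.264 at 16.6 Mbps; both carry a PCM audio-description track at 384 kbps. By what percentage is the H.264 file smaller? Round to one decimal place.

94.3%

90 min = 5400 s
Audio: 384 kbps = 0.384 Mbps.
DNxHD: 296.384 Mbps × 5400 s = 1600473.6 Mb = 200.059 GB.
H.264: 16.984 Mbps × 5400 s = 91713.6 Mb = 11.464 GB.
Reduction: (1 − 11.464/200.059) × 100 = 94.27%.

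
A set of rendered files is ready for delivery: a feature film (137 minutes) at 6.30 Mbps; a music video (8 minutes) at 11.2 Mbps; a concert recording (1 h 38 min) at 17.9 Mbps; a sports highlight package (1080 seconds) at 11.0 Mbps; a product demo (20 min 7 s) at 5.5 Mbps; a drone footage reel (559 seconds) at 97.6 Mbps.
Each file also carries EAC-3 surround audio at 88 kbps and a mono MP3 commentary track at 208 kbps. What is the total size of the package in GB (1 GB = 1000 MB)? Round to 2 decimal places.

30.08 GB

Audio total: 88 + 208 = 296 kbps = 0.296 Mbps.
feature film: 6.596 Mbps × 8220 s = 54219.1 Mb
music video: 11.496 Mbps × 480 s = 5518.1 Mb
concert recording: 18.196 Mbps × 5880 s = 106992.5 Mb
sports highlight package: 11.296 Mbps × 1080 s = 12199.7 Mb
product demo: 5.796 Mbps × 1207 s = 6995.8 Mb
drone footage reel: 97.896 Mbps × 559 s = 54723.9 Mb
Total: 240649.0 Mb = 30081.1 MB.
= 30.08 GB.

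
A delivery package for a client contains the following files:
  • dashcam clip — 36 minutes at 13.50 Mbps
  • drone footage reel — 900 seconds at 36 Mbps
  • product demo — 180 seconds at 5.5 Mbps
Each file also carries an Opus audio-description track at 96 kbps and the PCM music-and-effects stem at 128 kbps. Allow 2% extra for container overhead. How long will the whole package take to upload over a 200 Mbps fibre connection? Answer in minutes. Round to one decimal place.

Audio total: 96 + 128 = 224 kbps = 0.224 Mbps.
dashcam clip: 13.724 Mbps × 2160 s × 1.02 = 30236.7 Mb
drone footage reel: 36.224 Mbps × 900 s × 1.02 = 33253.6 Mb
product demo: 5.724 Mbps × 180 s × 1.02 = 1050.9 Mb
Total: 64541.3 Mb = 8067.7 MB.
At 200 Mbps: 64541.3 / 200 = 323 s ≈ 5.38 minutes.

5.4 minutes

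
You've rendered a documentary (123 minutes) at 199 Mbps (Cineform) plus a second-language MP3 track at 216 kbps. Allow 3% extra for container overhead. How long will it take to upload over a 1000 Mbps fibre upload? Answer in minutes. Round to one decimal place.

25.2 minutes

123 min = 7380 s
Audio: 216 kbps = 0.216 Mbps.
Total bitrate: 199.216 Mbps.
File: 199.216 Mbps × 7380 s = 1470214.1 Mb.
With 3% container overhead: ×1.03. → 1514320.5 Mb.
At 1000 Mbps: 1514320.5 / 1000 = 1514.3 s ≈ 25.2 minutes.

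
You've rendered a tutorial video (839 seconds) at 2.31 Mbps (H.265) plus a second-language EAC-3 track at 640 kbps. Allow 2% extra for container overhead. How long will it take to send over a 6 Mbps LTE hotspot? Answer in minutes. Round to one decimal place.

7.0 minutes

Audio: 640 kbps = 0.640 Mbps.
Total bitrate: 2.950 Mbps.
File: 2.950 Mbps × 839 s = 2475.1 Mb.
With 2% container overhead: ×1.02. → 2524.6 Mb.
At 6 Mbps: 2524.6 / 6 = 420.8 s ≈ 7.01 minutes.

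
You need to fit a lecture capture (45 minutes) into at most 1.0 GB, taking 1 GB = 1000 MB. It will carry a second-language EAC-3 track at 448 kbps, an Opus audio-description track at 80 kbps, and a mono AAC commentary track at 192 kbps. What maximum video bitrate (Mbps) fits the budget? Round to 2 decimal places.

Budget: 1.0 GB = 8000.0 Mb.
45 min = 2700 s
Total bitrate budget: 8000.0 Mb / 2700 s = 2.963 Mbps.
Audio total: 448 + 80 + 192 = 720 kbps = 0.720 Mbps.
Video: 2.963 − 0.720 = 2.243 Mbps.

2.24 Mbps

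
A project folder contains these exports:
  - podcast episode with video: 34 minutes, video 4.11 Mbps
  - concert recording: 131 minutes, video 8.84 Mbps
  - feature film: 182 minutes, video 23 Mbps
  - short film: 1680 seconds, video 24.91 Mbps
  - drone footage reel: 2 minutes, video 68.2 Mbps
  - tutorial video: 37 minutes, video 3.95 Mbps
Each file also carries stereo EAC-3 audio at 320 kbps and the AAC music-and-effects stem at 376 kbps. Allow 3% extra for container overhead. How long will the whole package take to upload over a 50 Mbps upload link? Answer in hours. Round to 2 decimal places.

Audio total: 320 + 376 = 696 kbps = 0.696 Mbps.
podcast episode with video: 4.806 Mbps × 2040 s × 1.03 = 10098.4 Mb
concert recording: 9.536 Mbps × 7860 s × 1.03 = 77201.5 Mb
feature film: 23.696 Mbps × 10920 s × 1.03 = 266523.1 Mb
short film: 25.606 Mbps × 1680 s × 1.03 = 44308.6 Mb
drone footage reel: 68.896 Mbps × 120 s × 1.03 = 8515.5 Mb
tutorial video: 4.646 Mbps × 2220 s × 1.03 = 10623.5 Mb
Total: 417270.8 Mb = 52158.8 MB.
At 50 Mbps: 417270.8 / 50 = 8345 s ≈ 2.32 hours.

2.32 hours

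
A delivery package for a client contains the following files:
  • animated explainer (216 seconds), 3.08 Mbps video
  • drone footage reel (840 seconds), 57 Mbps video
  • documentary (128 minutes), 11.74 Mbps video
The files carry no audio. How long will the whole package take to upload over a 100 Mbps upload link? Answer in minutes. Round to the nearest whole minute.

23 minutes

animated explainer: 3.080 Mbps × 216 s = 665.3 Mb
drone footage reel: 57.000 Mbps × 840 s = 47880.0 Mb
documentary: 11.740 Mbps × 7680 s = 90163.2 Mb
Total: 138708.5 Mb = 17338.6 MB.
At 100 Mbps: 138708.5 / 100 = 1387 s ≈ 23.1 minutes.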